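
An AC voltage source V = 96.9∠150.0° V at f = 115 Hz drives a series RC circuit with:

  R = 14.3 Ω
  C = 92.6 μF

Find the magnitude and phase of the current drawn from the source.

Step 1 — Angular frequency: ω = 2π·f = 2π·115 = 722.6 rad/s.
Step 2 — Component impedances:
  R: Z = R = 14.3 Ω
  C: Z = 1/(jωC) = -j/(ω·C) = 0 - j14.95 Ω
Step 3 — Series combination: Z_total = R + C = 14.3 - j14.95 Ω = 20.68∠-46.3° Ω.
Step 4 — Source phasor: V = 96.9∠150.0° V = -83.92 + j48.45 V.
Step 5 — Ohm's law: I = V / Z_total = (-83.92 + j48.45) / (14.3 - j14.95) = -4.497 - j1.312 A.
Step 6 — Convert to polar: |I| = 4.685 A, ∠I = -163.7°.

I = 4.685∠-163.7° A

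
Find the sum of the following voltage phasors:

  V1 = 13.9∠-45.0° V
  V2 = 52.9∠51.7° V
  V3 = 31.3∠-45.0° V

Step 1 — Convert each phasor to rectangular form:
  V1 = 13.9·(cos(-45.0°) + j·sin(-45.0°)) = 9.829 - j9.829 V
  V2 = 52.9·(cos(51.7°) + j·sin(51.7°)) = 32.79 + j41.51 V
  V3 = 31.3·(cos(-45.0°) + j·sin(-45.0°)) = 22.13 - j22.13 V
Step 2 — Sum components: V_total = 64.75 + j9.553 V.
Step 3 — Convert to polar: |V_total| = 65.45 V, ∠V_total = 8.4°.

V_total = 65.45∠8.4° V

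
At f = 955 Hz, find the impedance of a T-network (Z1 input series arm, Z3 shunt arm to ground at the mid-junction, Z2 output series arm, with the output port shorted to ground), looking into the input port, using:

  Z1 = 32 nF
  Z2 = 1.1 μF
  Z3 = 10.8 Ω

Step 1 — Angular frequency: ω = 2π·f = 2π·955 = 6000 rad/s.
Step 2 — Component impedances:
  Z1: Z = 1/(jωC) = -j/(ω·C) = 0 - j5208 Ω
  Z2: Z = 1/(jωC) = -j/(ω·C) = 0 - j151.5 Ω
  Z3: Z = R = 10.8 Ω
Step 3 — With the output port shorted to ground, the output series arm Z2 runs from the junction to ground; the shunt arm Z3 also runs from the junction to ground. They appear in parallel: Z3 || Z2 = 10.75 - j0.766 Ω.
Step 4 — Series with input arm Z1: Z_in = Z1 + (Z3 || Z2) = 10.75 - j5209 Ω = 5209∠-89.9° Ω.

Z = 10.75 - j5209 Ω = 5209∠-89.9° Ω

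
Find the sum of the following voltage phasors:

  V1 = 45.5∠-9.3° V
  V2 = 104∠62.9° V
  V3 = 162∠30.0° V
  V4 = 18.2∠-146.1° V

Step 1 — Convert each phasor to rectangular form:
  V1 = 45.5·(cos(-9.3°) + j·sin(-9.3°)) = 44.9 - j7.353 V
  V2 = 104·(cos(62.9°) + j·sin(62.9°)) = 47.38 + j92.58 V
  V3 = 162·(cos(30.0°) + j·sin(30.0°)) = 140.3 + j81 V
  V4 = 18.2·(cos(-146.1°) + j·sin(-146.1°)) = -15.11 - j10.15 V
Step 2 — Sum components: V_total = 217.5 + j156.1 V.
Step 3 — Convert to polar: |V_total| = 267.7 V, ∠V_total = 35.7°.

V_total = 267.7∠35.7° V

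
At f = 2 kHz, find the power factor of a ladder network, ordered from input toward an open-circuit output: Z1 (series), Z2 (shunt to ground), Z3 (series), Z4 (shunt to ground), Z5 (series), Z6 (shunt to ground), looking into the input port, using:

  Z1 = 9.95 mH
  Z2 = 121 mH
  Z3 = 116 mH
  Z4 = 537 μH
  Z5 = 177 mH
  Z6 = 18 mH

Step 1 — Angular frequency: ω = 2π·f = 2π·2000 = 1.257e+04 rad/s.
Step 2 — Component impedances:
  Z1: Z = jωL = j·1.257e+04·0.00995 = 0 + j125 Ω
  Z2: Z = jωL = j·1.257e+04·0.121 = 0 + j1521 Ω
  Z3: Z = jωL = j·1.257e+04·0.116 = 0 + j1458 Ω
  Z4: Z = jωL = j·1.257e+04·0.000537 = 0 + j6.748 Ω
  Z5: Z = jωL = j·1.257e+04·0.177 = 0 + j2224 Ω
  Z6: Z = jωL = j·1.257e+04·0.018 = 0 + j226.2 Ω
Step 3 — Ladder network (open output): work backward from the far end, alternating series and parallel combinations. Z_in = 0 + j871 Ω = 871∠90.0° Ω.
Step 4 — Power factor: PF = cos(φ) = Re(Z)/|Z| = 0/871 = 0.
Step 5 — Type: Im(Z) = 871 ⇒ lagging (phase φ = 90.0°).

PF = 0 (lagging, φ = 90.0°)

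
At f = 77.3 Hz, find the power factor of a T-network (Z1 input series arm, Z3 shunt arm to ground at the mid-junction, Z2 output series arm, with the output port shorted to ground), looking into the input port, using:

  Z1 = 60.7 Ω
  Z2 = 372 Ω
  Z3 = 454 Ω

Step 1 — Angular frequency: ω = 2π·f = 2π·77.3 = 485.7 rad/s.
Step 2 — Component impedances:
  Z1: Z = R = 60.7 Ω
  Z2: Z = R = 372 Ω
  Z3: Z = R = 454 Ω
Step 3 — With the output port shorted to ground, the output series arm Z2 runs from the junction to ground; the shunt arm Z3 also runs from the junction to ground. They appear in parallel: Z3 || Z2 = 204.5 Ω.
Step 4 — Series with input arm Z1: Z_in = Z1 + (Z3 || Z2) = 265.2 Ω = 265.2∠0.0° Ω.
Step 5 — Power factor: PF = cos(φ) = Re(Z)/|Z| = 265.2/265.2 = 1.
Step 6 — Type: Im(Z) = 0 ⇒ unity (phase φ = 0.0°).

PF = 1 (unity, φ = 0.0°)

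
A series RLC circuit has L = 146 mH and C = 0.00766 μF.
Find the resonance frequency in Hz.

Step 1 — Resonance condition Im(Z)=0 gives ω₀ = 1/√(LC).
Step 2 — ω₀ = 1/√(0.146·7.66e-09) = 2.99e+04 rad/s.
Step 3 — f₀ = ω₀/(2π) = 4759 Hz.

f₀ = 4759 Hz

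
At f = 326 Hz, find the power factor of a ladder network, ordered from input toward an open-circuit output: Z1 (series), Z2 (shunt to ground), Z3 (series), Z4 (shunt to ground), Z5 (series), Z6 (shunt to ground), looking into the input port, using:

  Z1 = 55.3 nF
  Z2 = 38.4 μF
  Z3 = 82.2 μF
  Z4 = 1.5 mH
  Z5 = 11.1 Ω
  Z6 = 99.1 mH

Step 1 — Angular frequency: ω = 2π·f = 2π·326 = 2048 rad/s.
Step 2 — Component impedances:
  Z1: Z = 1/(jωC) = -j/(ω·C) = 0 - j8828 Ω
  Z2: Z = 1/(jωC) = -j/(ω·C) = 0 - j12.71 Ω
  Z3: Z = 1/(jωC) = -j/(ω·C) = 0 - j5.939 Ω
  Z4: Z = jωL = j·2048·0.0015 = 0 + j3.072 Ω
  Z5: Z = R = 11.1 Ω
  Z6: Z = jωL = j·2048·0.0991 = 0 + j203 Ω
Step 3 — Ladder network (open output): work backward from the far end, alternating series and parallel combinations. Z_in = 0.001629 - j8831 Ω = 8831∠-90.0° Ω.
Step 4 — Power factor: PF = cos(φ) = Re(Z)/|Z| = 0.001629/8831 = 1.845e-07.
Step 5 — Type: Im(Z) = -8831 ⇒ leading (phase φ = -90.0°).

PF = 1.845e-07 (leading, φ = -90.0°)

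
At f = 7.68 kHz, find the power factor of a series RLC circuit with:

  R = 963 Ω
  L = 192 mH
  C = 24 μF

Step 1 — Angular frequency: ω = 2π·f = 2π·7680 = 4.825e+04 rad/s.
Step 2 — Component impedances:
  R: Z = R = 963 Ω
  L: Z = jωL = j·4.825e+04·0.192 = 0 + j9265 Ω
  C: Z = 1/(jωC) = -j/(ω·C) = 0 - j0.8635 Ω
Step 3 — Series combination: Z_total = R + L + C = 963 + j9264 Ω = 9314∠84.1° Ω.
Step 4 — Power factor: PF = cos(φ) = Re(Z)/|Z| = 963/9314 = 0.1034.
Step 5 — Type: Im(Z) = 9264 ⇒ lagging (phase φ = 84.1°).

PF = 0.1034 (lagging, φ = 84.1°)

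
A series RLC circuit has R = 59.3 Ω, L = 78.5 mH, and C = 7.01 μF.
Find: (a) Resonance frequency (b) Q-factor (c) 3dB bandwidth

Step 1 — Resonance condition Im(Z)=0 gives ω₀ = 1/√(LC).
Step 2 — ω₀ = 1/√(0.0785·7.01e-06) = 1348 rad/s.
Step 3 — f₀ = ω₀/(2π) = 214.5 Hz.
Step 4 — Series Q: Q = ω₀L/R = 1348·0.0785/59.3 = 1.785.
Step 5 — 3dB bandwidth: Δω = ω₀/Q = 755.4 rad/s; BW = Δω/(2π) = 120.2 Hz.

(a) f₀ = 214.5 Hz  (b) Q = 1.785  (c) BW = 120.2 Hz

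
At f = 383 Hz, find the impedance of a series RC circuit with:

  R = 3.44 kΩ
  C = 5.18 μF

Step 1 — Angular frequency: ω = 2π·f = 2π·383 = 2406 rad/s.
Step 2 — Component impedances:
  R: Z = R = 3440 Ω
  C: Z = 1/(jωC) = -j/(ω·C) = 0 - j80.22 Ω
Step 3 — Series combination: Z_total = R + C = 3440 - j80.22 Ω = 3441∠-1.3° Ω.

Z = 3440 - j80.22 Ω = 3441∠-1.3° Ω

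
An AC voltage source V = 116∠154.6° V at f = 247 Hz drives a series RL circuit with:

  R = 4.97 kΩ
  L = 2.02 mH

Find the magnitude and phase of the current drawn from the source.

Step 1 — Angular frequency: ω = 2π·f = 2π·247 = 1552 rad/s.
Step 2 — Component impedances:
  R: Z = R = 4970 Ω
  L: Z = jωL = j·1552·0.00202 = 0 + j3.135 Ω
Step 3 — Series combination: Z_total = R + L = 4970 + j3.135 Ω = 4970∠0.0° Ω.
Step 4 — Source phasor: V = 116∠154.6° V = -104.8 + j49.76 V.
Step 5 — Ohm's law: I = V / Z_total = (-104.8 + j49.76) / (4970 + j3.135) = -0.02108 + j0.01002 A.
Step 6 — Convert to polar: |I| = 0.02334 A, ∠I = 154.6°.

I = 0.02334∠154.6° A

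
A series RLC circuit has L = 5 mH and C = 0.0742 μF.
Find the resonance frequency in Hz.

Step 1 — Resonance condition Im(Z)=0 gives ω₀ = 1/√(LC).
Step 2 — ω₀ = 1/√(0.005·7.42e-08) = 5.192e+04 rad/s.
Step 3 — f₀ = ω₀/(2π) = 8263 Hz.

f₀ = 8263 Hz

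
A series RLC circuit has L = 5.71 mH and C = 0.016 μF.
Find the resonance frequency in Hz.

Step 1 — Resonance condition Im(Z)=0 gives ω₀ = 1/√(LC).
Step 2 — ω₀ = 1/√(0.00571·1.6e-08) = 1.046e+05 rad/s.
Step 3 — f₀ = ω₀/(2π) = 1.665e+04 Hz.

f₀ = 1.665e+04 Hz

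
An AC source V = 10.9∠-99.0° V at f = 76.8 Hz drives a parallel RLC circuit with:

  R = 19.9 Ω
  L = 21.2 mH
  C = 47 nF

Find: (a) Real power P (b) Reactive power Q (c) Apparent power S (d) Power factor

Step 1 — Angular frequency: ω = 2π·f = 2π·76.8 = 482.5 rad/s.
Step 2 — Component impedances:
  R: Z = R = 19.9 Ω
  L: Z = jωL = j·482.5·0.0212 = 0 + j10.23 Ω
  C: Z = 1/(jωC) = -j/(ω·C) = 0 - j4.409e+04 Ω
Step 3 — Parallel combination: 1/Z_total = 1/R + 1/L + 1/C; Z_total = 4.161 + j8.093 Ω = 9.1∠62.8° Ω.
Step 4 — Source phasor: V = 10.9∠-99.0° V = -1.705 - j10.77 V.
Step 5 — Current: I = V / Z = -1.138 - j0.3744 A = 1.198∠-161.8° A.
Step 6 — Complex power: S = V·I* = 5.97 + j11.61 VA.
Step 7 — Real power: P = Re(S) = 5.97 W.
Step 8 — Reactive power: Q = Im(S) = 11.61 VAR.
Step 9 — Apparent power: |S| = 13.06 VA.
Step 10 — Power factor: PF = P/|S| = 0.4573 (lagging).

(a) P = 5.97 W  (b) Q = 11.61 VAR  (c) S = 13.06 VA  (d) PF = 0.4573 (lagging)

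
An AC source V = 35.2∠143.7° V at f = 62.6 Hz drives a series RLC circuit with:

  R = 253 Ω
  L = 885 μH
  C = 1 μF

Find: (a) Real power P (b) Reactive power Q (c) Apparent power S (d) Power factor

Step 1 — Angular frequency: ω = 2π·f = 2π·62.6 = 393.3 rad/s.
Step 2 — Component impedances:
  R: Z = R = 253 Ω
  L: Z = jωL = j·393.3·0.000885 = 0 + j0.3481 Ω
  C: Z = 1/(jωC) = -j/(ω·C) = 0 - j2542 Ω
Step 3 — Series combination: Z_total = R + L + C = 253 - j2542 Ω = 2555∠-84.3° Ω.
Step 4 — Source phasor: V = 35.2∠143.7° V = -28.37 + j20.84 V.
Step 5 — Current: I = V / Z = -0.009217 - j0.01024 A = 0.01378∠-132.0° A.
Step 6 — Complex power: S = V·I* = 0.04803 - j0.4826 VA.
Step 7 — Real power: P = Re(S) = 0.04803 W.
Step 8 — Reactive power: Q = Im(S) = -0.4826 VAR.
Step 9 — Apparent power: |S| = 0.485 VA.
Step 10 — Power factor: PF = P/|S| = 0.09904 (leading).

(a) P = 0.04803 W  (b) Q = -0.4826 VAR  (c) S = 0.485 VA  (d) PF = 0.09904 (leading)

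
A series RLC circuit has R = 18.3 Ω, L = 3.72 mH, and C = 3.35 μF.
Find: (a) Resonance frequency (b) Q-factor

Step 1 — Resonance condition Im(Z)=0 gives ω₀ = 1/√(LC).
Step 2 — ω₀ = 1/√(0.00372·3.35e-06) = 8958 rad/s.
Step 3 — f₀ = ω₀/(2π) = 1426 Hz.
Step 4 — Series Q: Q = ω₀L/R = 8958·0.00372/18.3 = 1.821.

(a) f₀ = 1426 Hz  (b) Q = 1.821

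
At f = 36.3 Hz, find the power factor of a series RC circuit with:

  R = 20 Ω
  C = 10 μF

Step 1 — Angular frequency: ω = 2π·f = 2π·36.3 = 228.1 rad/s.
Step 2 — Component impedances:
  R: Z = R = 20 Ω
  C: Z = 1/(jωC) = -j/(ω·C) = 0 - j438.4 Ω
Step 3 — Series combination: Z_total = R + C = 20 - j438.4 Ω = 438.9∠-87.4° Ω.
Step 4 — Power factor: PF = cos(φ) = Re(Z)/|Z| = 20/438.9 = 0.04557.
Step 5 — Type: Im(Z) = -438.4 ⇒ leading (phase φ = -87.4°).

PF = 0.04557 (leading, φ = -87.4°)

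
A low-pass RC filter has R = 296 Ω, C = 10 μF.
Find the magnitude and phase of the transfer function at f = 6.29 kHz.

Step 1 — Angular frequency: ω = 2π·6290 = 3.952e+04 rad/s.
Step 2 — Transfer function: H(jω) = 1/(1 + jωRC).
Step 3 — Denominator: 1 + jωRC = 1 + j·3.952e+04·296·1e-05 = 1 + j117.
Step 4 — H = 7.307e-05 - j0.008548.
Step 5 — Magnitude: |H| = 0.008548 (-41.4 dB); phase: φ = -89.5°.

|H| = 0.008548 (-41.4 dB), φ = -89.5°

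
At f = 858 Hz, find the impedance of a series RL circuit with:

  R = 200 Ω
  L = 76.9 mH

Step 1 — Angular frequency: ω = 2π·f = 2π·858 = 5391 rad/s.
Step 2 — Component impedances:
  R: Z = R = 200 Ω
  L: Z = jωL = j·5391·0.0769 = 0 + j414.6 Ω
Step 3 — Series combination: Z_total = R + L = 200 + j414.6 Ω = 460.3∠64.2° Ω.

Z = 200 + j414.6 Ω = 460.3∠64.2° Ω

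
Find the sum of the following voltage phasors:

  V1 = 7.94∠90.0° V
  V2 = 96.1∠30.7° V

Step 1 — Convert each phasor to rectangular form:
  V1 = 7.94·(cos(90.0°) + j·sin(90.0°)) = 0 + j7.94 V
  V2 = 96.1·(cos(30.7°) + j·sin(30.7°)) = 82.63 + j49.06 V
Step 2 — Sum components: V_total = 82.63 + j57 V.
Step 3 — Convert to polar: |V_total| = 100.4 V, ∠V_total = 34.6°.

V_total = 100.4∠34.6° V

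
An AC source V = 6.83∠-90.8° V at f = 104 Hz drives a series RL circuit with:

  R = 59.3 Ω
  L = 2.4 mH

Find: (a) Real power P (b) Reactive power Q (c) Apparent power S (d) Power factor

Step 1 — Angular frequency: ω = 2π·f = 2π·104 = 653.5 rad/s.
Step 2 — Component impedances:
  R: Z = R = 59.3 Ω
  L: Z = jωL = j·653.5·0.0024 = 0 + j1.568 Ω
Step 3 — Series combination: Z_total = R + L = 59.3 + j1.568 Ω = 59.32∠1.5° Ω.
Step 4 — Source phasor: V = 6.83∠-90.8° V = -0.09536 - j6.829 V.
Step 5 — Current: I = V / Z = -0.004651 - j0.115 A = 0.1151∠-92.3° A.
Step 6 — Complex power: S = V·I* = 0.7861 + j0.02079 VA.
Step 7 — Real power: P = Re(S) = 0.7861 W.
Step 8 — Reactive power: Q = Im(S) = 0.02079 VAR.
Step 9 — Apparent power: |S| = 0.7864 VA.
Step 10 — Power factor: PF = P/|S| = 0.9997 (lagging).

(a) P = 0.7861 W  (b) Q = 0.02079 VAR  (c) S = 0.7864 VA  (d) PF = 0.9997 (lagging)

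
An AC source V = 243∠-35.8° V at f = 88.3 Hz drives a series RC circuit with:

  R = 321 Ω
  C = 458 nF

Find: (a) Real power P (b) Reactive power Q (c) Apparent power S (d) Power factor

Step 1 — Angular frequency: ω = 2π·f = 2π·88.3 = 554.8 rad/s.
Step 2 — Component impedances:
  R: Z = R = 321 Ω
  C: Z = 1/(jωC) = -j/(ω·C) = 0 - j3935 Ω
Step 3 — Series combination: Z_total = R + C = 321 - j3935 Ω = 3949∠-85.3° Ω.
Step 4 — Source phasor: V = 243∠-35.8° V = 197.1 - j142.1 V.
Step 5 — Current: I = V / Z = 0.03994 + j0.04682 A = 0.06154∠49.5° A.
Step 6 — Complex power: S = V·I* = 1.216 - j14.91 VA.
Step 7 — Real power: P = Re(S) = 1.216 W.
Step 8 — Reactive power: Q = Im(S) = -14.91 VAR.
Step 9 — Apparent power: |S| = 14.95 VA.
Step 10 — Power factor: PF = P/|S| = 0.0813 (leading).

(a) P = 1.216 W  (b) Q = -14.91 VAR  (c) S = 14.95 VA  (d) PF = 0.0813 (leading)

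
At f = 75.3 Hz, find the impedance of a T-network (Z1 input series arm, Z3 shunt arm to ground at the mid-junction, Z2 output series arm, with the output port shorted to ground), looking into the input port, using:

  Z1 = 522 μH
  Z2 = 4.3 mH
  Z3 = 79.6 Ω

Step 1 — Angular frequency: ω = 2π·f = 2π·75.3 = 473.1 rad/s.
Step 2 — Component impedances:
  Z1: Z = jωL = j·473.1·0.000522 = 0 + j0.247 Ω
  Z2: Z = jωL = j·473.1·0.0043 = 0 + j2.034 Ω
  Z3: Z = R = 79.6 Ω
Step 3 — With the output port shorted to ground, the output series arm Z2 runs from the junction to ground; the shunt arm Z3 also runs from the junction to ground. They appear in parallel: Z3 || Z2 = 0.05196 + j2.033 Ω.
Step 4 — Series with input arm Z1: Z_in = Z1 + (Z3 || Z2) = 0.05196 + j2.28 Ω = 2.281∠88.7° Ω.

Z = 0.05196 + j2.28 Ω = 2.281∠88.7° Ω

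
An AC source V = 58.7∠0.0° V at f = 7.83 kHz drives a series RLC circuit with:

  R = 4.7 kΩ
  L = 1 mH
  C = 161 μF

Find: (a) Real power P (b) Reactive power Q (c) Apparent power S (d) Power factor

Step 1 — Angular frequency: ω = 2π·f = 2π·7830 = 4.92e+04 rad/s.
Step 2 — Component impedances:
  R: Z = R = 4700 Ω
  L: Z = jωL = j·4.92e+04·0.001 = 0 + j49.2 Ω
  C: Z = 1/(jωC) = -j/(ω·C) = 0 - j0.1263 Ω
Step 3 — Series combination: Z_total = R + L + C = 4700 + j49.07 Ω = 4700∠0.6° Ω.
Step 4 — Source phasor: V = 58.7∠0.0° V = 58.7 V.
Step 5 — Current: I = V / Z = 0.01249 - j0.0001304 A = 0.01249∠-0.6° A.
Step 6 — Complex power: S = V·I* = 0.733 + j0.007653 VA.
Step 7 — Real power: P = Re(S) = 0.733 W.
Step 8 — Reactive power: Q = Im(S) = 0.007653 VAR.
Step 9 — Apparent power: |S| = 0.7331 VA.
Step 10 — Power factor: PF = P/|S| = 0.9999 (lagging).

(a) P = 0.733 W  (b) Q = 0.007653 VAR  (c) S = 0.7331 VA  (d) PF = 0.9999 (lagging)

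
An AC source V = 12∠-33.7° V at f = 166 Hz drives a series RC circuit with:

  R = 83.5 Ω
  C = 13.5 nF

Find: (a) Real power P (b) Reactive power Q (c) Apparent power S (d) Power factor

Step 1 — Angular frequency: ω = 2π·f = 2π·166 = 1043 rad/s.
Step 2 — Component impedances:
  R: Z = R = 83.5 Ω
  C: Z = 1/(jωC) = -j/(ω·C) = 0 - j7.102e+04 Ω
Step 3 — Series combination: Z_total = R + C = 83.5 - j7.102e+04 Ω = 7.102e+04∠-89.9° Ω.
Step 4 — Source phasor: V = 12∠-33.7° V = 9.983 - j6.658 V.
Step 5 — Current: I = V / Z = 9.392e-05 + j0.0001405 A = 0.000169∠56.2° A.
Step 6 — Complex power: S = V·I* = 2.384e-06 - j0.002028 VA.
Step 7 — Real power: P = Re(S) = 2.384e-06 W.
Step 8 — Reactive power: Q = Im(S) = -0.002028 VAR.
Step 9 — Apparent power: |S| = 0.002028 VA.
Step 10 — Power factor: PF = P/|S| = 0.001176 (leading).

(a) P = 2.384e-06 W  (b) Q = -0.002028 VAR  (c) S = 0.002028 VA  (d) PF = 0.001176 (leading)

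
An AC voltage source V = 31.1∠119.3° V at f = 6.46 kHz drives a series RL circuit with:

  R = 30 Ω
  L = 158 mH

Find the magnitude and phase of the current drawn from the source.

Step 1 — Angular frequency: ω = 2π·f = 2π·6460 = 4.059e+04 rad/s.
Step 2 — Component impedances:
  R: Z = R = 30 Ω
  L: Z = jωL = j·4.059e+04·0.158 = 0 + j6413 Ω
Step 3 — Series combination: Z_total = R + L = 30 + j6413 Ω = 6413∠89.7° Ω.
Step 4 — Source phasor: V = 31.1∠119.3° V = -15.22 + j27.12 V.
Step 5 — Ohm's law: I = V / Z_total = (-15.22 + j27.12) / (30 + j6413) = 0.004218 + j0.002393 A.
Step 6 — Convert to polar: |I| = 0.004849 A, ∠I = 29.6°.

I = 0.004849∠29.6° A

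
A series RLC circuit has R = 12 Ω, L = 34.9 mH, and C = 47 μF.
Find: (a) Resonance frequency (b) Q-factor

Step 1 — Resonance condition Im(Z)=0 gives ω₀ = 1/√(LC).
Step 2 — ω₀ = 1/√(0.0349·4.7e-05) = 780.8 rad/s.
Step 3 — f₀ = ω₀/(2π) = 124.3 Hz.
Step 4 — Series Q: Q = ω₀L/R = 780.8·0.0349/12 = 2.271.

(a) f₀ = 124.3 Hz  (b) Q = 2.271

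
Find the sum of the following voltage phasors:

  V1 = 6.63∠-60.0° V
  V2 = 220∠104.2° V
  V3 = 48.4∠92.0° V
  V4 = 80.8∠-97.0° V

Step 1 — Convert each phasor to rectangular form:
  V1 = 6.63·(cos(-60.0°) + j·sin(-60.0°)) = 3.315 - j5.742 V
  V2 = 220·(cos(104.2°) + j·sin(104.2°)) = -53.97 + j213.3 V
  V3 = 48.4·(cos(92.0°) + j·sin(92.0°)) = -1.689 + j48.37 V
  V4 = 80.8·(cos(-97.0°) + j·sin(-97.0°)) = -9.847 - j80.2 V
Step 2 — Sum components: V_total = -62.19 + j175.7 V.
Step 3 — Convert to polar: |V_total| = 186.4 V, ∠V_total = 109.5°.

V_total = 186.4∠109.5° V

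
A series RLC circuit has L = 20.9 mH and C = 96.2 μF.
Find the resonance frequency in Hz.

Step 1 — Resonance condition Im(Z)=0 gives ω₀ = 1/√(LC).
Step 2 — ω₀ = 1/√(0.0209·9.62e-05) = 705.2 rad/s.
Step 3 — f₀ = ω₀/(2π) = 112.2 Hz.

f₀ = 112.2 Hz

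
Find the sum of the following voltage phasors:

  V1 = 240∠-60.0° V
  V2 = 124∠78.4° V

Step 1 — Convert each phasor to rectangular form:
  V1 = 240·(cos(-60.0°) + j·sin(-60.0°)) = 120 - j207.8 V
  V2 = 124·(cos(78.4°) + j·sin(78.4°)) = 24.93 + j121.5 V
Step 2 — Sum components: V_total = 144.9 - j86.38 V.
Step 3 — Convert to polar: |V_total| = 168.7 V, ∠V_total = -30.8°.

V_total = 168.7∠-30.8° V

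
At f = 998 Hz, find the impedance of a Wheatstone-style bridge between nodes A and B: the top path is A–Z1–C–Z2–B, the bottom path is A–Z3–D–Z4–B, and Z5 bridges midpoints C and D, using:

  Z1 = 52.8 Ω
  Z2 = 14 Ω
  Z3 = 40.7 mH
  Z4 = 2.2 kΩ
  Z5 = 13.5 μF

Step 1 — Angular frequency: ω = 2π·f = 2π·998 = 6271 rad/s.
Step 2 — Component impedances:
  Z1: Z = R = 52.8 Ω
  Z2: Z = R = 14 Ω
  Z3: Z = jωL = j·6271·0.0407 = 0 + j255.2 Ω
  Z4: Z = R = 2200 Ω
  Z5: Z = 1/(jωC) = -j/(ω·C) = 0 - j11.81 Ω
Step 3 — Bridge requires nodal analysis (the Z5 bridge couples midpoints C and D, so the two paths cannot be reduced to a simple series/parallel combination). Setting node B to ground and injecting 1 A at node A, the 3-node admittance system at A, C, D solves to V_A = Z_AB = 64.37 + j10.94 Ω = 65.29∠9.6° Ω.

Z = 64.37 + j10.94 Ω = 65.29∠9.6° Ω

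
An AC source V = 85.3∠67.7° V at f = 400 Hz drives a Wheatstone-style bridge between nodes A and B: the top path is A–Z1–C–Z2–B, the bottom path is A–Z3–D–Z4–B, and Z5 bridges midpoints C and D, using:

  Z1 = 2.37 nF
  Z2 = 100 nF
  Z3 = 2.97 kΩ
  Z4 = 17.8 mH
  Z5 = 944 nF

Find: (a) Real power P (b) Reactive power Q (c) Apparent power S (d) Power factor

Step 1 — Angular frequency: ω = 2π·f = 2π·400 = 2513 rad/s.
Step 2 — Component impedances:
  Z1: Z = 1/(jωC) = -j/(ω·C) = 0 - j1.679e+05 Ω
  Z2: Z = 1/(jωC) = -j/(ω·C) = 0 - j3979 Ω
  Z3: Z = R = 2970 Ω
  Z4: Z = jωL = j·2513·0.0178 = 0 + j44.74 Ω
  Z5: Z = 1/(jωC) = -j/(ω·C) = 0 - j421.5 Ω
Step 3 — Bridge requires nodal analysis (the Z5 bridge couples midpoints C and D, so the two paths cannot be reduced to a simple series/parallel combination). Setting node B to ground and injecting 1 A at node A, the 3-node admittance system at A, C, D solves to V_A = Z_AB = 2969 - j7.213 Ω = 2969∠-0.1° Ω.
Step 4 — Source phasor: V = 85.3∠67.7° V = 32.37 + j78.92 V.
Step 5 — Current: I = V / Z = 0.01084 + j0.02661 A = 0.02873∠67.8° A.
Step 6 — Complex power: S = V·I* = 2.45 - j0.005953 VA.
Step 7 — Real power: P = Re(S) = 2.45 W.
Step 8 — Reactive power: Q = Im(S) = -0.005953 VAR.
Step 9 — Apparent power: |S| = 2.45 VA.
Step 10 — Power factor: PF = P/|S| = 1 (leading).

(a) P = 2.45 W  (b) Q = -0.005953 VAR  (c) S = 2.45 VA  (d) PF = 1 (leading)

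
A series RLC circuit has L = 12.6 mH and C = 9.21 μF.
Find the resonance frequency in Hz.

Step 1 — Resonance condition Im(Z)=0 gives ω₀ = 1/√(LC).
Step 2 — ω₀ = 1/√(0.0126·9.21e-06) = 2936 rad/s.
Step 3 — f₀ = ω₀/(2π) = 467.2 Hz.

f₀ = 467.2 Hz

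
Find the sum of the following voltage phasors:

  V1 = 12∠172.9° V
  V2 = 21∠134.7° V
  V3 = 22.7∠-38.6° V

Step 1 — Convert each phasor to rectangular form:
  V1 = 12·(cos(172.9°) + j·sin(172.9°)) = -11.91 + j1.483 V
  V2 = 21·(cos(134.7°) + j·sin(134.7°)) = -14.77 + j14.93 V
  V3 = 22.7·(cos(-38.6°) + j·sin(-38.6°)) = 17.74 - j14.16 V
Step 2 — Sum components: V_total = -8.939 + j2.248 V.
Step 3 — Convert to polar: |V_total| = 9.217 V, ∠V_total = 165.9°.

V_total = 9.217∠165.9° V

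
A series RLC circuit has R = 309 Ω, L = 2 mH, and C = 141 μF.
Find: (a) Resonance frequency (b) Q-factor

Step 1 — Resonance condition Im(Z)=0 gives ω₀ = 1/√(LC).
Step 2 — ω₀ = 1/√(0.002·0.000141) = 1883 rad/s.
Step 3 — f₀ = ω₀/(2π) = 299.7 Hz.
Step 4 — Series Q: Q = ω₀L/R = 1883·0.002/309 = 0.01219.

(a) f₀ = 299.7 Hz  (b) Q = 0.01219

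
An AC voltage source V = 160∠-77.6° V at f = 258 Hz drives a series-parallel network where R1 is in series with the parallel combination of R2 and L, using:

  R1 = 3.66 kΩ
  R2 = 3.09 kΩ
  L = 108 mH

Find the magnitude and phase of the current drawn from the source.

Step 1 — Angular frequency: ω = 2π·f = 2π·258 = 1621 rad/s.
Step 2 — Component impedances:
  R1: Z = R = 3660 Ω
  R2: Z = R = 3090 Ω
  L: Z = jωL = j·1621·0.108 = 0 + j175.1 Ω
Step 3 — Parallel branch: R2 || L = 1/(1/R2 + 1/L) = 9.888 + j174.5 Ω.
Step 4 — Series with R1: Z_total = R1 + (R2 || L) = 3670 + j174.5 Ω = 3674∠2.7° Ω.
Step 5 — Source phasor: V = 160∠-77.6° V = 34.36 - j156.3 V.
Step 6 — Ohm's law: I = V / Z_total = (34.36 - j156.3) / (3670 + j174.5) = 0.007321 - j0.04293 A.
Step 7 — Convert to polar: |I| = 0.04355 A, ∠I = -80.3°.

I = 0.04355∠-80.3° A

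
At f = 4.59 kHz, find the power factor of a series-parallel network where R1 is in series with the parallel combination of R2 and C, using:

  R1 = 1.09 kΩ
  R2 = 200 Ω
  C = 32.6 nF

Step 1 — Angular frequency: ω = 2π·f = 2π·4590 = 2.884e+04 rad/s.
Step 2 — Component impedances:
  R1: Z = R = 1090 Ω
  R2: Z = R = 200 Ω
  C: Z = 1/(jωC) = -j/(ω·C) = 0 - j1064 Ω
Step 3 — Parallel branch: R2 || C = 1/(1/R2 + 1/C) = 193.2 - j36.32 Ω.
Step 4 — Series with R1: Z_total = R1 + (R2 || C) = 1283 - j36.32 Ω = 1284∠-1.6° Ω.
Step 5 — Power factor: PF = cos(φ) = Re(Z)/|Z| = 1283.2/1283.7 = 0.9996.
Step 6 — Type: Im(Z) = -36.32 ⇒ leading (phase φ = -1.6°).

PF = 0.9996 (leading, φ = -1.6°)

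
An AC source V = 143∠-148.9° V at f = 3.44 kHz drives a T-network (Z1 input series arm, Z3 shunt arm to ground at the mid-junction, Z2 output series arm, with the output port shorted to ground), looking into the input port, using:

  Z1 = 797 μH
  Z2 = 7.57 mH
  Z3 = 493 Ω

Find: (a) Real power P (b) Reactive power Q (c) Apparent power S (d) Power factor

Step 1 — Angular frequency: ω = 2π·f = 2π·3440 = 2.161e+04 rad/s.
Step 2 — Component impedances:
  Z1: Z = jωL = j·2.161e+04·0.000797 = 0 + j17.23 Ω
  Z2: Z = jωL = j·2.161e+04·0.00757 = 0 + j163.6 Ω
  Z3: Z = R = 493 Ω
Step 3 — With the output port shorted to ground, the output series arm Z2 runs from the junction to ground; the shunt arm Z3 also runs from the junction to ground. They appear in parallel: Z3 || Z2 = 48.91 + j147.4 Ω.
Step 4 — Series with input arm Z1: Z_in = Z1 + (Z3 || Z2) = 48.91 + j164.6 Ω = 171.7∠73.5° Ω.
Step 5 — Source phasor: V = 143∠-148.9° V = -122.4 - j73.86 V.
Step 6 — Current: I = V / Z = -0.6154 + j0.561 A = 0.8327∠137.6° A.
Step 7 — Complex power: S = V·I* = 33.92 + j114.1 VA.
Step 8 — Real power: P = Re(S) = 33.92 W.
Step 9 — Reactive power: Q = Im(S) = 114.1 VAR.
Step 10 — Apparent power: |S| = 119.1 VA.
Step 11 — Power factor: PF = P/|S| = 0.2848 (lagging).

(a) P = 33.92 W  (b) Q = 114.1 VAR  (c) S = 119.1 VA  (d) PF = 0.2848 (lagging)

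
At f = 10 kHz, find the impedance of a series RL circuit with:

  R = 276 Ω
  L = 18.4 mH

Step 1 — Angular frequency: ω = 2π·f = 2π·1e+04 = 6.283e+04 rad/s.
Step 2 — Component impedances:
  R: Z = R = 276 Ω
  L: Z = jωL = j·6.283e+04·0.0184 = 0 + j1156 Ω
Step 3 — Series combination: Z_total = R + L = 276 + j1156 Ω = 1189∠76.6° Ω.

Z = 276 + j1156 Ω = 1189∠76.6° Ω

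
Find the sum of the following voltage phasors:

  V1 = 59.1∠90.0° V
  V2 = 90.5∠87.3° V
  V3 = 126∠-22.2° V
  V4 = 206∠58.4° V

Step 1 — Convert each phasor to rectangular form:
  V1 = 59.1·(cos(90.0°) + j·sin(90.0°)) = 0 + j59.1 V
  V2 = 90.5·(cos(87.3°) + j·sin(87.3°)) = 4.263 + j90.4 V
  V3 = 126·(cos(-22.2°) + j·sin(-22.2°)) = 116.7 - j47.61 V
  V4 = 206·(cos(58.4°) + j·sin(58.4°)) = 107.9 + j175.5 V
Step 2 — Sum components: V_total = 228.9 + j277.3 V.
Step 3 — Convert to polar: |V_total| = 359.6 V, ∠V_total = 50.5°.

V_total = 359.6∠50.5° V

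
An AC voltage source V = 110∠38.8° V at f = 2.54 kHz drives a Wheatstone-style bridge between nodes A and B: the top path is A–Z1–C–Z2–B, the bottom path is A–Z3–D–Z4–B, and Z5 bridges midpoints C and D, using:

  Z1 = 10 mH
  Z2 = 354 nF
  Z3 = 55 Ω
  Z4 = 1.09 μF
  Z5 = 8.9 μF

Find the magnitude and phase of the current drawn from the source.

Step 1 — Angular frequency: ω = 2π·f = 2π·2540 = 1.596e+04 rad/s.
Step 2 — Component impedances:
  Z1: Z = jωL = j·1.596e+04·0.01 = 0 + j159.6 Ω
  Z2: Z = 1/(jωC) = -j/(ω·C) = 0 - j177 Ω
  Z3: Z = R = 55 Ω
  Z4: Z = 1/(jωC) = -j/(ω·C) = 0 - j57.49 Ω
  Z5: Z = 1/(jωC) = -j/(ω·C) = 0 - j7.04 Ω
Step 3 — Bridge requires nodal analysis (the Z5 bridge couples midpoints C and D, so the two paths cannot be reduced to a simple series/parallel combination). Setting node B to ground and injecting 1 A at node A, the 3-node admittance system at A, C, D solves to V_A = Z_AB = 49.76 - j25.91 Ω = 56.1∠-27.5° Ω.
Step 4 — Source phasor: V = 110∠38.8° V = 85.73 + j68.93 V.
Step 5 — Ohm's law: I = V / Z_total = (85.73 + j68.93) / (49.76 - j25.91) = 0.7881 + j1.795 A.
Step 6 — Convert to polar: |I| = 1.961 A, ∠I = 66.3°.

I = 1.961∠66.3° A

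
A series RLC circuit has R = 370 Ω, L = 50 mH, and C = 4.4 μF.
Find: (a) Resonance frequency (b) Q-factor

Step 1 — Resonance condition Im(Z)=0 gives ω₀ = 1/√(LC).
Step 2 — ω₀ = 1/√(0.05·4.4e-06) = 2132 rad/s.
Step 3 — f₀ = ω₀/(2π) = 339.3 Hz.
Step 4 — Series Q: Q = ω₀L/R = 2132·0.05/370 = 0.2881.

(a) f₀ = 339.3 Hz  (b) Q = 0.2881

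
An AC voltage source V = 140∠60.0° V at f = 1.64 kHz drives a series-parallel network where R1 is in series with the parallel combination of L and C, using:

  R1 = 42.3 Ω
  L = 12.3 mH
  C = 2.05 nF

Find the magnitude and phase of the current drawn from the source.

Step 1 — Angular frequency: ω = 2π·f = 2π·1640 = 1.03e+04 rad/s.
Step 2 — Component impedances:
  R1: Z = R = 42.3 Ω
  L: Z = jωL = j·1.03e+04·0.0123 = 0 + j126.7 Ω
  C: Z = 1/(jωC) = -j/(ω·C) = 0 - j4.734e+04 Ω
Step 3 — Parallel branch: L || C = 1/(1/L + 1/C) = 0 + j127.1 Ω.
Step 4 — Series with R1: Z_total = R1 + (L || C) = 42.3 + j127.1 Ω = 133.9∠71.6° Ω.
Step 5 — Source phasor: V = 140∠60.0° V = 70 + j121.2 V.
Step 6 — Ohm's law: I = V / Z_total = (70 + j121.2) / (42.3 + j127.1) = 1.024 - j0.21 A.
Step 7 — Convert to polar: |I| = 1.045 A, ∠I = -11.6°.

I = 1.045∠-11.6° A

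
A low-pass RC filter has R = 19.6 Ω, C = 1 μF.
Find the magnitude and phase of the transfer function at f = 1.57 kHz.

Step 1 — Angular frequency: ω = 2π·1570 = 9865 rad/s.
Step 2 — Transfer function: H(jω) = 1/(1 + jωRC).
Step 3 — Denominator: 1 + jωRC = 1 + j·9865·19.6·1e-06 = 1 + j0.1933.
Step 4 — H = 0.964 - j0.1864.
Step 5 — Magnitude: |H| = 0.9818 (-0.2 dB); phase: φ = -10.9°.

|H| = 0.9818 (-0.2 dB), φ = -10.9°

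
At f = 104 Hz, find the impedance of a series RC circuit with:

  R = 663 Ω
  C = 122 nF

Step 1 — Angular frequency: ω = 2π·f = 2π·104 = 653.5 rad/s.
Step 2 — Component impedances:
  R: Z = R = 663 Ω
  C: Z = 1/(jωC) = -j/(ω·C) = 0 - j1.254e+04 Ω
Step 3 — Series combination: Z_total = R + C = 663 - j1.254e+04 Ω = 1.256e+04∠-87.0° Ω.

Z = 663 - j1.254e+04 Ω = 1.256e+04∠-87.0° Ω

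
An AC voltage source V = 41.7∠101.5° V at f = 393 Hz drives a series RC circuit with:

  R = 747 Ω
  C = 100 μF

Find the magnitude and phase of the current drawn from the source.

Step 1 — Angular frequency: ω = 2π·f = 2π·393 = 2469 rad/s.
Step 2 — Component impedances:
  R: Z = R = 747 Ω
  C: Z = 1/(jωC) = -j/(ω·C) = 0 - j4.05 Ω
Step 3 — Series combination: Z_total = R + C = 747 - j4.05 Ω = 747∠-0.3° Ω.
Step 4 — Source phasor: V = 41.7∠101.5° V = -8.314 + j40.86 V.
Step 5 — Ohm's law: I = V / Z_total = (-8.314 + j40.86) / (747 - j4.05) = -0.01143 + j0.05464 A.
Step 6 — Convert to polar: |I| = 0.05582 A, ∠I = 101.8°.

I = 0.05582∠101.8° A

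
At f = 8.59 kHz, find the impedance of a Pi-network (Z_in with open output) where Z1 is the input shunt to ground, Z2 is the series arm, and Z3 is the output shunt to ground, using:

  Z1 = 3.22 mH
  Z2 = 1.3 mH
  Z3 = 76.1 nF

Step 1 — Angular frequency: ω = 2π·f = 2π·8590 = 5.397e+04 rad/s.
Step 2 — Component impedances:
  Z1: Z = jωL = j·5.397e+04·0.00322 = 0 + j173.8 Ω
  Z2: Z = jωL = j·5.397e+04·0.0013 = 0 + j70.16 Ω
  Z3: Z = 1/(jωC) = -j/(ω·C) = 0 - j243.5 Ω
Step 3 — With open output, the series arm Z2 and the output shunt Z3 appear in series to ground: Z2 + Z3 = 0 - j173.3 Ω.
Step 4 — Parallel with input shunt Z1: Z_in = Z1 || (Z2 + Z3) = 0 - j6.175e+04 Ω = 6.175e+04∠-90.0° Ω.

Z = 0 - j6.175e+04 Ω = 6.175e+04∠-90.0° Ω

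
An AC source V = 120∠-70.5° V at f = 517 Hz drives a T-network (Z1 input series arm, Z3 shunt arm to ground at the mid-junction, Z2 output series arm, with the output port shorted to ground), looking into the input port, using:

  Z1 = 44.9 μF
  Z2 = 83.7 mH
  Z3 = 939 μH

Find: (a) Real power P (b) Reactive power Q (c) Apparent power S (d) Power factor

Step 1 — Angular frequency: ω = 2π·f = 2π·517 = 3248 rad/s.
Step 2 — Component impedances:
  Z1: Z = 1/(jωC) = -j/(ω·C) = 0 - j6.856 Ω
  Z2: Z = jωL = j·3248·0.0837 = 0 + j271.9 Ω
  Z3: Z = jωL = j·3248·0.000939 = 0 + j3.05 Ω
Step 3 — With the output port shorted to ground, the output series arm Z2 runs from the junction to ground; the shunt arm Z3 also runs from the junction to ground. They appear in parallel: Z3 || Z2 = 0 + j3.016 Ω.
Step 4 — Series with input arm Z1: Z_in = Z1 + (Z3 || Z2) = 0 - j3.84 Ω = 3.84∠-90.0° Ω.
Step 5 — Source phasor: V = 120∠-70.5° V = 40.06 - j113.1 V.
Step 6 — Current: I = V / Z = 29.46 + j10.43 A = 31.25∠19.5° A.
Step 7 — Complex power: S = V·I* = 0 - j3750 VA.
Step 8 — Real power: P = Re(S) = 0 W.
Step 9 — Reactive power: Q = Im(S) = -3750 VAR.
Step 10 — Apparent power: |S| = 3750 VA.
Step 11 — Power factor: PF = P/|S| = 0 (leading).

(a) P = 0 W  (b) Q = -3750 VAR  (c) S = 3750 VA  (d) PF = 0 (leading)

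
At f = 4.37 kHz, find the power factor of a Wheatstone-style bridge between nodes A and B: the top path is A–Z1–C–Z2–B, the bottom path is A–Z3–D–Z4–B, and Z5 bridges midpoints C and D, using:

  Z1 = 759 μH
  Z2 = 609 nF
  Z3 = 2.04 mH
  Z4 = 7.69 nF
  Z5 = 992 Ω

Step 1 — Angular frequency: ω = 2π·f = 2π·4370 = 2.746e+04 rad/s.
Step 2 — Component impedances:
  Z1: Z = jωL = j·2.746e+04·0.000759 = 0 + j20.84 Ω
  Z2: Z = 1/(jωC) = -j/(ω·C) = 0 - j59.8 Ω
  Z3: Z = jωL = j·2.746e+04·0.00204 = 0 + j56.01 Ω
  Z4: Z = 1/(jωC) = -j/(ω·C) = 0 - j4736 Ω
  Z5: Z = R = 992 Ω
Step 3 — Bridge requires nodal analysis (the Z5 bridge couples midpoints C and D, so the two paths cannot be reduced to a simple series/parallel combination). Setting node B to ground and injecting 1 A at node A, the 3-node admittance system at A, C, D solves to V_A = Z_AB = 0.409 - j38.67 Ω = 38.68∠-89.4° Ω.
Step 4 — Power factor: PF = cos(φ) = Re(Z)/|Z| = 0.40903/38.675 = 0.01058.
Step 5 — Type: Im(Z) = -38.67 ⇒ leading (phase φ = -89.4°).

PF = 0.01058 (leading, φ = -89.4°)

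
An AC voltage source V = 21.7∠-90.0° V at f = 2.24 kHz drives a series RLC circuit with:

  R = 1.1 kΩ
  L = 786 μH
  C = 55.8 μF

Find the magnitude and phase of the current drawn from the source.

Step 1 — Angular frequency: ω = 2π·f = 2π·2240 = 1.407e+04 rad/s.
Step 2 — Component impedances:
  R: Z = R = 1100 Ω
  L: Z = jωL = j·1.407e+04·0.000786 = 0 + j11.06 Ω
  C: Z = 1/(jωC) = -j/(ω·C) = 0 - j1.273 Ω
Step 3 — Series combination: Z_total = R + L + C = 1100 + j9.789 Ω = 1100∠0.5° Ω.
Step 4 — Source phasor: V = 21.7∠-90.0° V = 0 - j21.7 V.
Step 5 — Ohm's law: I = V / Z_total = (0 - j21.7) / (1100 + j9.789) = -0.0001755 - j0.01973 A.
Step 6 — Convert to polar: |I| = 0.01973 A, ∠I = -90.5°.

I = 0.01973∠-90.5° A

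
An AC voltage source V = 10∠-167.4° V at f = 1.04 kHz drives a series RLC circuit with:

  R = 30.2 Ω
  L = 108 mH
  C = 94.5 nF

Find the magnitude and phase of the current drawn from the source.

Step 1 — Angular frequency: ω = 2π·f = 2π·1040 = 6535 rad/s.
Step 2 — Component impedances:
  R: Z = R = 30.2 Ω
  L: Z = jωL = j·6535·0.108 = 0 + j705.7 Ω
  C: Z = 1/(jωC) = -j/(ω·C) = 0 - j1619 Ω
Step 3 — Series combination: Z_total = R + L + C = 30.2 - j913.7 Ω = 914.2∠-88.1° Ω.
Step 4 — Source phasor: V = 10∠-167.4° V = -9.759 - j2.181 V.
Step 5 — Ohm's law: I = V / Z_total = (-9.759 - j2.181) / (30.2 - j913.7) = 0.002032 - j0.01075 A.
Step 6 — Convert to polar: |I| = 0.01094 A, ∠I = -79.3°.

I = 0.01094∠-79.3° A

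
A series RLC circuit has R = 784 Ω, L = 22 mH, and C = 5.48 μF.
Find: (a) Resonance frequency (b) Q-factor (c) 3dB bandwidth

Step 1 — Resonance: ω₀ = 1/√(LC) = 1/√(0.022·5.48e-06) = 2880 rad/s.
Step 2 — f₀ = ω₀/(2π) = 458.4 Hz.
Step 3 — Series Q: Q = ω₀L/R = 2880·0.022/784 = 0.08082.
Step 4 — Bandwidth: Δω = ω₀/Q = 3.564e+04 rad/s; BW = Δω/(2π) = 5672 Hz.

(a) f₀ = 458.4 Hz  (b) Q = 0.08082  (c) BW = 5672 Hz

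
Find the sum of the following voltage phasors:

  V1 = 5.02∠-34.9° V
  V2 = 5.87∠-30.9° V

Step 1 — Convert each phasor to rectangular form:
  V1 = 5.02·(cos(-34.9°) + j·sin(-34.9°)) = 4.117 - j2.872 V
  V2 = 5.87·(cos(-30.9°) + j·sin(-30.9°)) = 5.037 - j3.014 V
Step 2 — Sum components: V_total = 9.154 - j5.887 V.
Step 3 — Convert to polar: |V_total| = 10.88 V, ∠V_total = -32.7°.

V_total = 10.88∠-32.7° V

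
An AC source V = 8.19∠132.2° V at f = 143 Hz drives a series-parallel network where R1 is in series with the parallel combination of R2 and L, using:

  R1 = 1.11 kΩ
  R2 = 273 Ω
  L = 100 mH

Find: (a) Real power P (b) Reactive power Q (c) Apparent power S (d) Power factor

Step 1 — Angular frequency: ω = 2π·f = 2π·143 = 898.5 rad/s.
Step 2 — Component impedances:
  R1: Z = R = 1110 Ω
  R2: Z = R = 273 Ω
  L: Z = jωL = j·898.5·0.1 = 0 + j89.85 Ω
Step 3 — Parallel branch: R2 || L = 1/(1/R2 + 1/L) = 26.68 + j81.07 Ω.
Step 4 — Series with R1: Z_total = R1 + (R2 || L) = 1137 + j81.07 Ω = 1140∠4.1° Ω.
Step 5 — Source phasor: V = 8.19∠132.2° V = -5.501 + j6.067 V.
Step 6 — Current: I = V / Z = -0.004437 + j0.005654 A = 0.007187∠128.1° A.
Step 7 — Complex power: S = V·I* = 0.05871 + j0.004187 VA.
Step 8 — Real power: P = Re(S) = 0.05871 W.
Step 9 — Reactive power: Q = Im(S) = 0.004187 VAR.
Step 10 — Apparent power: |S| = 0.05886 VA.
Step 11 — Power factor: PF = P/|S| = 0.9975 (lagging).

(a) P = 0.05871 W  (b) Q = 0.004187 VAR  (c) S = 0.05886 VA  (d) PF = 0.9975 (lagging)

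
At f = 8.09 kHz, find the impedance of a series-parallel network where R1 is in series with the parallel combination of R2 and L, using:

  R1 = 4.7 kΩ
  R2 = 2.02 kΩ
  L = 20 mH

Step 1 — Angular frequency: ω = 2π·f = 2π·8090 = 5.083e+04 rad/s.
Step 2 — Component impedances:
  R1: Z = R = 4700 Ω
  R2: Z = R = 2020 Ω
  L: Z = jωL = j·5.083e+04·0.02 = 0 + j1017 Ω
Step 3 — Parallel branch: R2 || L = 1/(1/R2 + 1/L) = 408.2 + j811.2 Ω.
Step 4 — Series with R1: Z_total = R1 + (R2 || L) = 5108 + j811.2 Ω = 5172∠9.0° Ω.

Z = 5108 + j811.2 Ω = 5172∠9.0° Ω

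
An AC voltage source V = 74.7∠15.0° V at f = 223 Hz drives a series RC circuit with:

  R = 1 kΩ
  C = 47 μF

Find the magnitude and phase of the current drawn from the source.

Step 1 — Angular frequency: ω = 2π·f = 2π·223 = 1401 rad/s.
Step 2 — Component impedances:
  R: Z = R = 1000 Ω
  C: Z = 1/(jωC) = -j/(ω·C) = 0 - j15.19 Ω
Step 3 — Series combination: Z_total = R + C = 1000 - j15.19 Ω = 1000∠-0.9° Ω.
Step 4 — Source phasor: V = 74.7∠15.0° V = 72.15 + j19.33 V.
Step 5 — Ohm's law: I = V / Z_total = (72.15 + j19.33) / (1000 - j15.19) = 0.07184 + j0.02042 A.
Step 6 — Convert to polar: |I| = 0.07469 A, ∠I = 15.9°.

I = 0.07469∠15.9° A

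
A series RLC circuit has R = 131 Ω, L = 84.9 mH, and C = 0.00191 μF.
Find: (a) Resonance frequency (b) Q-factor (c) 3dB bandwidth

Step 1 — Resonance: ω₀ = 1/√(LC) = 1/√(0.0849·1.91e-09) = 7.853e+04 rad/s.
Step 2 — f₀ = ω₀/(2π) = 1.25e+04 Hz.
Step 3 — Series Q: Q = ω₀L/R = 7.853e+04·0.0849/131 = 50.89.
Step 4 — Bandwidth: Δω = ω₀/Q = 1543 rad/s; BW = Δω/(2π) = 245.6 Hz.

(a) f₀ = 1.25e+04 Hz  (b) Q = 50.89  (c) BW = 245.6 Hz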